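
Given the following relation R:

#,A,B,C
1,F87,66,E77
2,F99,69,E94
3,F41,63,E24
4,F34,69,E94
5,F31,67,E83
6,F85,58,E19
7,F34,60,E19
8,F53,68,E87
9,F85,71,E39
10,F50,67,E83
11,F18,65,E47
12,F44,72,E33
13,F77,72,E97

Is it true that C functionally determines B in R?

C=E77: row 1 → B = 66 ✓
C=E94: rows 2, 4 → B = 69, 69 ✓
C=E24: row 3 → B = 63 ✓
C=E83: rows 5, 10 → B = 67, 67 ✓
C=E19: rows 6, 7 → B takes values {58, 60} — violation
C=E87: row 8 → B = 68 ✓
C=E39: row 9 → B = 71 ✓
C=E47: row 11 → B = 65 ✓
C=E33: row 12 → B = 72 ✓
C=E97: row 13 → B = 72 ✓
Two rows agree on C but differ on B, so C → B does not hold.

No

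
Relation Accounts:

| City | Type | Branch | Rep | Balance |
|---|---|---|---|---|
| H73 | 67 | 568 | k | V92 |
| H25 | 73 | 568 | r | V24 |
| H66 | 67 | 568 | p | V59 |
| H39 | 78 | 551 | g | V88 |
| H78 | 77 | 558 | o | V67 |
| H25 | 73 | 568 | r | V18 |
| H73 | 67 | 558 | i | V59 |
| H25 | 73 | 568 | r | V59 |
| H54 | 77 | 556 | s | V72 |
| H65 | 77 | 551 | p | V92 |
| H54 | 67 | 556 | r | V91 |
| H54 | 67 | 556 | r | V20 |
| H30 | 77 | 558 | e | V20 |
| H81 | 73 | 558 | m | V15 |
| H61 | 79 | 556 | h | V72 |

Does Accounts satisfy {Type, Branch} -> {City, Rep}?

No

(Type=67, Branch=568): 2 rows → {City,Rep} takes values {(H73, k), (H66, p)} — violation
(Type=73, Branch=568): 3 rows → {City,Rep} = (H25, r), (H25, r), (H25, r) ✓
(Type=78, Branch=551): 1 row → {City,Rep} = (H39, g) ✓
(Type=77, Branch=558): 2 rows → {City,Rep} takes values {(H78, o), (H30, e)} — violation
(Type=67, Branch=558): 1 row → {City,Rep} = (H73, i) ✓
(Type=77, Branch=556): 1 row → {City,Rep} = (H54, s) ✓
(Type=77, Branch=551): 1 row → {City,Rep} = (H65, p) ✓
(Type=67, Branch=556): 2 rows → {City,Rep} = (H54, r), (H54, r) ✓
(Type=73, Branch=558): 1 row → {City,Rep} = (H81, m) ✓
(Type=79, Branch=556): 1 row → {City,Rep} = (H61, h) ✓
Two rows agree on {Type, Branch} but differ on {City, Rep}, so {Type, Branch} -> {City, Rep} does not hold.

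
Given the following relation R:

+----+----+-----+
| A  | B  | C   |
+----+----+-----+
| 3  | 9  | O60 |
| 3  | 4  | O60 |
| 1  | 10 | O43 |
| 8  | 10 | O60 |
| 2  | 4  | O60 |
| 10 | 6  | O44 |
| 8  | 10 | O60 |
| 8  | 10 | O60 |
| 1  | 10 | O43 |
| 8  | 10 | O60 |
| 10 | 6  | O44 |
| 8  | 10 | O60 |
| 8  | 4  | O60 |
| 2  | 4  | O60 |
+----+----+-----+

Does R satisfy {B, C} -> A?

No

(B=9, C=O60): 1 row → A = 3 ✓
(B=4, C=O60): 4 rows → A takes values {3, 2, 8} — violation
(B=10, C=O43): 2 rows → A = 1, 1 ✓
(B=10, C=O60): 5 rows → A = 8, 8, 8, 8, 8 ✓
(B=6, C=O44): 2 rows → A = 10, 10 ✓
Two rows agree on {B, C} but differ on A, so {B, C} -> A does not hold.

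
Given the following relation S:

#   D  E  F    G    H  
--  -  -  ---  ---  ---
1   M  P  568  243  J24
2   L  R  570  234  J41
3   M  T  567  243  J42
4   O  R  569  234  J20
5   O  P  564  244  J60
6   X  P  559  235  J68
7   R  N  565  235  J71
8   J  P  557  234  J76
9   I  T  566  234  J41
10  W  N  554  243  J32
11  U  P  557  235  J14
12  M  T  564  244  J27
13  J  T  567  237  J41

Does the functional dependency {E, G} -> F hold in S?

(E=P, G=243): row 1 → F = 568 ✓
(E=R, G=234): rows 2, 4 → F takes values {570, 569} — violation
(E=T, G=243): row 3 → F = 567 ✓
(E=P, G=244): row 5 → F = 564 ✓
(E=P, G=235): rows 6, 11 → F takes values {559, 557} — violation
(E=N, G=235): row 7 → F = 565 ✓
(E=P, G=234): row 8 → F = 557 ✓
(E=T, G=234): row 9 → F = 566 ✓
(E=N, G=243): row 10 → F = 554 ✓
(E=T, G=244): row 12 → F = 564 ✓
(E=T, G=237): row 13 → F = 567 ✓
Two rows agree on {E, G} but differ on F, so {E, G} -> F does not hold.

No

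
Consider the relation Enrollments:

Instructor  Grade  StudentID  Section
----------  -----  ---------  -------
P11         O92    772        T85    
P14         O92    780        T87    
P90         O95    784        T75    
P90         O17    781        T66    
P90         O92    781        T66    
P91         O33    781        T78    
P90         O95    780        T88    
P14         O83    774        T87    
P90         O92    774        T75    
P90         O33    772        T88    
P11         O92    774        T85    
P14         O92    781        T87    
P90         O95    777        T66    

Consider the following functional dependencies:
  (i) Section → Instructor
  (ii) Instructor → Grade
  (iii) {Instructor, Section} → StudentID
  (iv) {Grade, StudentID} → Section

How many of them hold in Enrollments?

1

(i) Section → Instructor: every LHS value maps to a single RHS value — holds.
(ii) Instructor → Grade: Instructor=P14: 3 rows → Grade takes values {O92, O83} — violation; Instructor=P90: 7 rows → Grade takes values {O95, O17, O92, O33} — violation — fails.
(iii) {Instructor, Section} → StudentID: (Instructor=P11, Section=T85): 2 rows → StudentID takes values {772, 774} — violation; (Instructor=P14, Section=T87): 3 rows → StudentID takes values {780, 774, 781} — violation; (Instructor=P90, Section=T75): 2 rows → StudentID takes values {784, 774} — violation; (Instructor=P90, Section=T66): 3 rows → StudentID takes values {781, 777} — violation; (Instructor=P90, Section=T88): 2 rows → StudentID takes values {780, 772} — violation — fails.
(iv) {Grade, StudentID} → Section: (Grade=O92, StudentID=781): 2 rows → Section takes values {T66, T87} — violation; (Grade=O92, StudentID=774): 2 rows → Section takes values {T75, T85} — violation — fails.
1 of the 4 dependencies holds.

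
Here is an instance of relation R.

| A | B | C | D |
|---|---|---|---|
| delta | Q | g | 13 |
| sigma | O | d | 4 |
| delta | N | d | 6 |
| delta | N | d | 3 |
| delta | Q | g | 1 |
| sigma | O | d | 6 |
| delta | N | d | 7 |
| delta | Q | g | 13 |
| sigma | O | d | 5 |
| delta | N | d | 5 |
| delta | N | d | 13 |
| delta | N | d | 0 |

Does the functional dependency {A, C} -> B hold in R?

(A=delta, C=g): 3 rows → B = Q, Q, Q ✓
(A=sigma, C=d): 3 rows → B = O, O, O ✓
(A=delta, C=d): 6 rows → B = N, N, N, N, N, N ✓
Every {A, C} value is associated with a single B value, so {A, C} -> B holds.

Yes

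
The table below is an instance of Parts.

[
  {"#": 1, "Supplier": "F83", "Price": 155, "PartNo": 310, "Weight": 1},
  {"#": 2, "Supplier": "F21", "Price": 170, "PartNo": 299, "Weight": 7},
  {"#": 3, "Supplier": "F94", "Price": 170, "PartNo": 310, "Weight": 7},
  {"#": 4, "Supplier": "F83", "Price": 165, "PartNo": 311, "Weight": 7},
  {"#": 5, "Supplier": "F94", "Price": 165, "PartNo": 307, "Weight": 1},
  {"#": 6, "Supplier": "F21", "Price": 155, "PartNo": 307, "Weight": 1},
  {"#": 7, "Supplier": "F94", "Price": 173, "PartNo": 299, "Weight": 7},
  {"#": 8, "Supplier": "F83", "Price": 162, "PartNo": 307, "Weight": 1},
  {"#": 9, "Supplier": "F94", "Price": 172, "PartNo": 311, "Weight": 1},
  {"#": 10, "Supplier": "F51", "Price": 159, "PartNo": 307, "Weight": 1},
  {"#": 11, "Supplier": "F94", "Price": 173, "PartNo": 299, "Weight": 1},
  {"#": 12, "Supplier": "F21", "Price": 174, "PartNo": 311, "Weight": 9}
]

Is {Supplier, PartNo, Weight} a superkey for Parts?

All 12 rows have distinct {Supplier, PartNo, Weight} values, so {Supplier, PartNo, Weight} → (all attributes) holds and {Supplier, PartNo, Weight} is a superkey.

Yes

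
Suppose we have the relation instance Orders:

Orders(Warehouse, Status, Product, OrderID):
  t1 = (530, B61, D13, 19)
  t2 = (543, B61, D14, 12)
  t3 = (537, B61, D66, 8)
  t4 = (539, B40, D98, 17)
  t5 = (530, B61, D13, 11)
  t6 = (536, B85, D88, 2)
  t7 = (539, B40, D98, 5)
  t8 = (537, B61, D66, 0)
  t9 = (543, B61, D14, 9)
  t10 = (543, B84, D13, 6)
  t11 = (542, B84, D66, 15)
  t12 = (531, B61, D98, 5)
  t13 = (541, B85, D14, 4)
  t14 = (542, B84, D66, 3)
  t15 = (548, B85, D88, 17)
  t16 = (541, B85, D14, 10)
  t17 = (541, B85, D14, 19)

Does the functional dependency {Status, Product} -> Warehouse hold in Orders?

(Status=B61, Product=D13): rows 1, 5 → Warehouse = 530, 530 ✓
(Status=B61, Product=D14): rows 2, 9 → Warehouse = 543, 543 ✓
(Status=B61, Product=D66): rows 3, 8 → Warehouse = 537, 537 ✓
(Status=B40, Product=D98): rows 4, 7 → Warehouse = 539, 539 ✓
(Status=B85, Product=D88): rows 6, 15 → Warehouse takes values {536, 548} — violation
(Status=B84, Product=D13): row 10 → Warehouse = 543 ✓
(Status=B84, Product=D66): rows 11, 14 → Warehouse = 542, 542 ✓
(Status=B61, Product=D98): row 12 → Warehouse = 531 ✓
(Status=B85, Product=D14): rows 13, 16, 17 → Warehouse = 541, 541, 541 ✓
Two rows agree on {Status, Product} but differ on Warehouse, so {Status, Product} -> Warehouse does not hold.

No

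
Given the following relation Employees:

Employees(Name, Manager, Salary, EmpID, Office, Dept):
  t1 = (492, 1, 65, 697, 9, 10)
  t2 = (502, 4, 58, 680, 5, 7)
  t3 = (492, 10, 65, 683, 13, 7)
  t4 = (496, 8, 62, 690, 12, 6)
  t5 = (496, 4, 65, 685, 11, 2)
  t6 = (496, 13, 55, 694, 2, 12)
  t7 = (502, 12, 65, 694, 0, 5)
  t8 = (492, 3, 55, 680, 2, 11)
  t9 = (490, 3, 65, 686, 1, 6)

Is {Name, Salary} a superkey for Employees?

No

Rows 1 and 3 have the same {Name, Salary} value (Name=492, Salary=65) but are distinct tuples, so {Name, Salary} does not determine every attribute — not a superkey.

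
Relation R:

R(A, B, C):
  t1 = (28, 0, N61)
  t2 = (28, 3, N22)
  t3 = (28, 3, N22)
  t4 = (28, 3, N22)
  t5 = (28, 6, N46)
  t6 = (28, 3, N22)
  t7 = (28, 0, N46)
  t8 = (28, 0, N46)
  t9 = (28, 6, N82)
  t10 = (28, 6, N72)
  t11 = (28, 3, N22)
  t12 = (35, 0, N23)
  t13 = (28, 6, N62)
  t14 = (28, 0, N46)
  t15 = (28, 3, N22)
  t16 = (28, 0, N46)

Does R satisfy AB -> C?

(A=28, B=0): rows 1, 7, 8, 14, 16 → C takes values {N61, N46} — violation
(A=28, B=3): rows 2, 3, 4, 6, 11, 15 → C = N22, N22, N22, N22, N22, N22 ✓
(A=28, B=6): rows 5, 9, 10, 13 → C takes values {N46, N82, N72, N62} — violation
(A=35, B=0): row 12 → C = N23 ✓
Two rows agree on AB but differ on C, so AB -> C does not hold.

No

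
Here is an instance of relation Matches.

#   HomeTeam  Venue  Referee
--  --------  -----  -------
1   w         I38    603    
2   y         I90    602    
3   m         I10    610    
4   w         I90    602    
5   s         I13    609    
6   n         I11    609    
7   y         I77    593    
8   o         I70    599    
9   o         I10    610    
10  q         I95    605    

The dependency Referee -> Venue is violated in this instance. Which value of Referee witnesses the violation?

609

Referee=603: row 1 → Venue = I38 ✓
Referee=602: rows 2, 4 → Venue = I90, I90 ✓
Referee=610: rows 3, 9 → Venue = I10, I10 ✓
Referee=609: rows 5, 6 → Venue takes values {I13, I11} — violation
Referee=593: row 7 → Venue = I77 ✓
Referee=599: row 8 → Venue = I70 ✓
Referee=605: row 10 → Venue = I95 ✓
The only Referee value with inconsistent Venue is Referee=609.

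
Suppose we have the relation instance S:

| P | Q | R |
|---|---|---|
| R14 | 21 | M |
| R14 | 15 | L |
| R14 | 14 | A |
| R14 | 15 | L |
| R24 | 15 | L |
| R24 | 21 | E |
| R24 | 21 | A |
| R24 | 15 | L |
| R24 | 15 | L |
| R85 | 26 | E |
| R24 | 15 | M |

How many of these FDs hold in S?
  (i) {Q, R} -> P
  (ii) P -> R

0

(i) {Q, R} -> P: (Q=15, R=L): 5 rows → P takes values {R14, R24} — violation — fails.
(ii) P -> R: P=R14: 4 rows → R takes values {M, L, A} — violation; P=R24: 6 rows → R takes values {L, E, A, M} — violation — fails.
None of the 2 dependencies hold.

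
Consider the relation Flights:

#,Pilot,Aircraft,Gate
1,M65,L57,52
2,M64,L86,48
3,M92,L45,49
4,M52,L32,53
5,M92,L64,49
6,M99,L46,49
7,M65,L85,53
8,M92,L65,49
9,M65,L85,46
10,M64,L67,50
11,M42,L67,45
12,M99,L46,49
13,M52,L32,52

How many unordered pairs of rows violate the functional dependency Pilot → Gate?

5

Pilot=M65: violating pairs (1,7), (1,9), (7,9) — 3 pairs.
Pilot=M64: violating pairs (2,10) — 1 pair.
Pilot=M92: all 3 rows agree on Gate — 0 pairs.
Pilot=M52: violating pairs (4,13) — 1 pair.
Pilot=M99: all 2 rows agree on Gate — 0 pairs.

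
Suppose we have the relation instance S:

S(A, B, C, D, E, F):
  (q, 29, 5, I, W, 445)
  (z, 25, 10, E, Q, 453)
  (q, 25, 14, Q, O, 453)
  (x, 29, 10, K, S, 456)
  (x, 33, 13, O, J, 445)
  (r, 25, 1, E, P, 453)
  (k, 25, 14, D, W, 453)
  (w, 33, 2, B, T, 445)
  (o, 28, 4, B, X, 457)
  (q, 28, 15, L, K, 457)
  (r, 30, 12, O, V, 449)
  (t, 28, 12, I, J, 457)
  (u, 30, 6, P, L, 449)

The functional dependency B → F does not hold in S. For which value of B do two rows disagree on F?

B=29: 2 rows → F takes values {445, 456} — violation
B=25: 4 rows → F = 453, 453, 453, 453 ✓
B=33: 2 rows → F = 445, 445 ✓
B=28: 3 rows → F = 457, 457, 457 ✓
B=30: 2 rows → F = 449, 449 ✓
The only B value with inconsistent F is B=29.

29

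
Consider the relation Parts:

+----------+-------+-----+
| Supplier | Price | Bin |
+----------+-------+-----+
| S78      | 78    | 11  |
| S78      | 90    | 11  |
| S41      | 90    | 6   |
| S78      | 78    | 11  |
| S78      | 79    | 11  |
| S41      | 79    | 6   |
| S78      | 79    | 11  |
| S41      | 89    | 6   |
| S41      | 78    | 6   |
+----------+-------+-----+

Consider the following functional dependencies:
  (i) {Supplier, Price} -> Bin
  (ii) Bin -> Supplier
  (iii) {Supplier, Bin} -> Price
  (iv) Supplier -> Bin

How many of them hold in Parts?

(i) {Supplier, Price} -> Bin: every LHS value maps to a single RHS value — holds.
(ii) Bin -> Supplier: every LHS value maps to a single RHS value — holds.
(iii) {Supplier, Bin} -> Price: (Supplier=S78, Bin=11): 5 rows → Price takes values {78, 90, 79} — violation; (Supplier=S41, Bin=6): 4 rows → Price takes values {90, 79, 89, 78} — violation — fails.
(iv) Supplier -> Bin: every LHS value maps to a single RHS value — holds.
3 of the 4 dependencies hold.

3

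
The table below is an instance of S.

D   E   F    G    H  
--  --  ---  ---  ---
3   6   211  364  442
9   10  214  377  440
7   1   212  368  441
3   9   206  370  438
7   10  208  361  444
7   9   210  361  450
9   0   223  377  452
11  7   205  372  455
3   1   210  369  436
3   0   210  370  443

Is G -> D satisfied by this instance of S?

G=364: 1 row → D = 3 ✓
G=377: 2 rows → D = 9, 9 ✓
G=368: 1 row → D = 7 ✓
G=370: 2 rows → D = 3, 3 ✓
G=361: 2 rows → D = 7, 7 ✓
G=372: 1 row → D = 11 ✓
G=369: 1 row → D = 3 ✓
Every G value is associated with a single D value, so G -> D holds.

Yes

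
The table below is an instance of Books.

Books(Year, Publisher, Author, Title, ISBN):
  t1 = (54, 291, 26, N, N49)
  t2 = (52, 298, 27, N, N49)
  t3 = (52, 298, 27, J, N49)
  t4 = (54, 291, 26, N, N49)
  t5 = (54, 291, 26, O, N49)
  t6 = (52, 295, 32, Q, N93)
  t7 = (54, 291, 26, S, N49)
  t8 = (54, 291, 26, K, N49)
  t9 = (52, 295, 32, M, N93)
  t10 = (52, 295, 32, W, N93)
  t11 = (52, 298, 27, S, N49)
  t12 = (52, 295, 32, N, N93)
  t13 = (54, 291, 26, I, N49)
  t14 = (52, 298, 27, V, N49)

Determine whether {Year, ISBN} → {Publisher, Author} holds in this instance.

Yes

(Year=54, ISBN=N49): rows 1, 4, 5, 7, 8, 13 → {Publisher,Author} = (291, 26), (291, 26), (291, 26), (291, 26), (291, 26), (291, 26) ✓
(Year=52, ISBN=N49): rows 2, 3, 11, 14 → {Publisher,Author} = (298, 27), (298, 27), (298, 27), (298, 27) ✓
(Year=52, ISBN=N93): rows 6, 9, 10, 12 → {Publisher,Author} = (295, 32), (295, 32), (295, 32), (295, 32) ✓
Every {Year, ISBN} value is associated with a single {Publisher, Author} value, so {Year, ISBN} → {Publisher, Author} holds.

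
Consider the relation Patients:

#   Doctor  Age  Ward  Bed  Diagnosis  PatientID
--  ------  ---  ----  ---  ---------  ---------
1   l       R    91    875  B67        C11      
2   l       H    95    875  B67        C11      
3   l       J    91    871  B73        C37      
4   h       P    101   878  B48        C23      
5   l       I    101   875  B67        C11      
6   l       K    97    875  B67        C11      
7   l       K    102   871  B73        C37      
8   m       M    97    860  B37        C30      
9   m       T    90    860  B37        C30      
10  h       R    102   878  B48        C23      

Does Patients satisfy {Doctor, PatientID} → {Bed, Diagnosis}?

(Doctor=l, PatientID=C11): rows 1, 2, 5, 6 → {Bed,Diagnosis} = (875, B67), (875, B67), (875, B67), (875, B67) ✓
(Doctor=l, PatientID=C37): rows 3, 7 → {Bed,Diagnosis} = (871, B73), (871, B73) ✓
(Doctor=h, PatientID=C23): rows 4, 10 → {Bed,Diagnosis} = (878, B48), (878, B48) ✓
(Doctor=m, PatientID=C30): rows 8, 9 → {Bed,Diagnosis} = (860, B37), (860, B37) ✓
Every {Doctor, PatientID} value is associated with a single {Bed, Diagnosis} value, so {Doctor, PatientID} → {Bed, Diagnosis} holds.

Yes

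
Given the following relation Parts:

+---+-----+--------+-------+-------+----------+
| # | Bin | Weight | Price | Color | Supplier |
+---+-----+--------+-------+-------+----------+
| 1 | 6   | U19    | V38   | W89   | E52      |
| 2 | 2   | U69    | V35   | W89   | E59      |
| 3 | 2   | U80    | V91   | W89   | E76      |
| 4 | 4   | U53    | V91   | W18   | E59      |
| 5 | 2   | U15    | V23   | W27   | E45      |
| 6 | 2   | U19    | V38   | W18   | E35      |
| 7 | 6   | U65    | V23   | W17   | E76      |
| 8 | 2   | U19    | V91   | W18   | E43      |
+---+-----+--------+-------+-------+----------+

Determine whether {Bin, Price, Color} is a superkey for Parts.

Yes

All 8 rows have distinct {Bin, Price, Color} values, so {Bin, Price, Color} → (all attributes) holds and {Bin, Price, Color} is a superkey.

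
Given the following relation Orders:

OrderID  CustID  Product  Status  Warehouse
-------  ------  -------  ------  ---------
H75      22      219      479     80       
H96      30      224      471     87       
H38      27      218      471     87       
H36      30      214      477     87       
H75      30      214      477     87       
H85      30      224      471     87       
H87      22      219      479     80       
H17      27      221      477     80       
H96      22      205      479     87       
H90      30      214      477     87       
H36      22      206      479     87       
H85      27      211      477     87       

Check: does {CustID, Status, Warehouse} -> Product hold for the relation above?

No

(CustID=22, Status=479, Warehouse=80): 2 rows → Product = 219, 219 ✓
(CustID=30, Status=471, Warehouse=87): 2 rows → Product = 224, 224 ✓
(CustID=27, Status=471, Warehouse=87): 1 row → Product = 218 ✓
(CustID=30, Status=477, Warehouse=87): 3 rows → Product = 214, 214, 214 ✓
(CustID=27, Status=477, Warehouse=80): 1 row → Product = 221 ✓
(CustID=22, Status=479, Warehouse=87): 2 rows → Product takes values {205, 206} — violation
(CustID=27, Status=477, Warehouse=87): 1 row → Product = 211 ✓
Two rows agree on {CustID, Status, Warehouse} but differ on Product, so {CustID, Status, Warehouse} -> Product does not hold.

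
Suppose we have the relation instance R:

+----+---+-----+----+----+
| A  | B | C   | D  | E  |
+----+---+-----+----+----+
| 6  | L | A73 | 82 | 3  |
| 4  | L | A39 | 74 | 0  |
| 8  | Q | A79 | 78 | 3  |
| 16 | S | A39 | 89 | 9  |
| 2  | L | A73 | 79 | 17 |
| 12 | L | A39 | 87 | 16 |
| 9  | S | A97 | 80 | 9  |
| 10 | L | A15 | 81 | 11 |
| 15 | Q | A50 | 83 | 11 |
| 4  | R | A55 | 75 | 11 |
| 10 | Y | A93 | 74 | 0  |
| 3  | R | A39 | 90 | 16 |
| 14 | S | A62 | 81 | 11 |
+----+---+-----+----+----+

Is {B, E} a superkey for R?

No

Two distinct rows share (B=S, E=9), so {B, E} does not determine every attribute — not a superkey.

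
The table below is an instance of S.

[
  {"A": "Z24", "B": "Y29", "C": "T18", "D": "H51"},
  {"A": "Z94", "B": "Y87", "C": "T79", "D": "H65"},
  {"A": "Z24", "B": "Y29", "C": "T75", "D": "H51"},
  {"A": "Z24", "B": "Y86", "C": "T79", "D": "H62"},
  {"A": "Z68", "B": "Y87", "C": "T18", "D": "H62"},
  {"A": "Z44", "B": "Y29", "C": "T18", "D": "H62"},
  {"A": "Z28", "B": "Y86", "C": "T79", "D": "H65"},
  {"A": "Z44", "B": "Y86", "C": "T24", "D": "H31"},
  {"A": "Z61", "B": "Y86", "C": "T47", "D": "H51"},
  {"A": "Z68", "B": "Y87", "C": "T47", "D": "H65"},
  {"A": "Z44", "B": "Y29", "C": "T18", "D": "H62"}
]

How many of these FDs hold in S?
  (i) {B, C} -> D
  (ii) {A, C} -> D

(i) {B, C} -> D: (B=Y29, C=T18): 3 rows → D takes values {H51, H62} — violation; (B=Y86, C=T79): 2 rows → D takes values {H62, H65} — violation — fails.
(ii) {A, C} -> D: every LHS value maps to a single RHS value — holds.
1 of the 2 dependencies holds.

1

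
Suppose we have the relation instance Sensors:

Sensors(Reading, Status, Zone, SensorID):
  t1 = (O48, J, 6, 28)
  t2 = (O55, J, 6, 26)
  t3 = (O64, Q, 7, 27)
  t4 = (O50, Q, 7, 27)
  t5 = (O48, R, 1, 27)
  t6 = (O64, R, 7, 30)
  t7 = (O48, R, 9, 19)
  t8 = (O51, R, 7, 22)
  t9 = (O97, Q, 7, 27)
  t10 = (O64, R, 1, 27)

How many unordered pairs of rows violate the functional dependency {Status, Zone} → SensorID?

2

(Status=J, Zone=6): violating pairs (1,2) — 1 pair.
(Status=Q, Zone=7): all 3 rows agree on SensorID — 0 pairs.
(Status=R, Zone=1): all 2 rows agree on SensorID — 0 pairs.
(Status=R, Zone=7): violating pairs (6,8) — 1 pair.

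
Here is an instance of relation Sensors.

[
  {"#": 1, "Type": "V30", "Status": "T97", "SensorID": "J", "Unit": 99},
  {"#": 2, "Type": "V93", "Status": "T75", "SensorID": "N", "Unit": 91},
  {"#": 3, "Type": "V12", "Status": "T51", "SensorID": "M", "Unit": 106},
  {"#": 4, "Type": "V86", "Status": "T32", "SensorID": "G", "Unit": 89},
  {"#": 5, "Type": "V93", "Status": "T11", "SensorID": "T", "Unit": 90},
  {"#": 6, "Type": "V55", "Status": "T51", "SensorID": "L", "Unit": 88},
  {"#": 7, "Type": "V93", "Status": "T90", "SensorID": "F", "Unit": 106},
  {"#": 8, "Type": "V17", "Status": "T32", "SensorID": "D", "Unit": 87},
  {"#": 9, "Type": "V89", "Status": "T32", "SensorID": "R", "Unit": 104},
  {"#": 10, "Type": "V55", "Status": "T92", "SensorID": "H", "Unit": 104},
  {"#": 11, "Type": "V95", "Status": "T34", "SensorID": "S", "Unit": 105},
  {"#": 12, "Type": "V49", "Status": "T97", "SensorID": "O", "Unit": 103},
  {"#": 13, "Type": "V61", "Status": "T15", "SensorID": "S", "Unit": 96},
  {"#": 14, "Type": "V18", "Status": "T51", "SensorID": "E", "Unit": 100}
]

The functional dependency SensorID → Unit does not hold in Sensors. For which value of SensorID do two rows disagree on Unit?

SensorID=J: row 1 → Unit = 99 ✓
SensorID=N: row 2 → Unit = 91 ✓
SensorID=M: row 3 → Unit = 106 ✓
SensorID=G: row 4 → Unit = 89 ✓
SensorID=T: row 5 → Unit = 90 ✓
SensorID=L: row 6 → Unit = 88 ✓
SensorID=F: row 7 → Unit = 106 ✓
SensorID=D: row 8 → Unit = 87 ✓
SensorID=R: row 9 → Unit = 104 ✓
SensorID=H: row 10 → Unit = 104 ✓
SensorID=S: rows 11, 13 → Unit takes values {105, 96} — violation
SensorID=O: row 12 → Unit = 103 ✓
SensorID=E: row 14 → Unit = 100 ✓
The only SensorID value with inconsistent Unit is SensorID=S.

S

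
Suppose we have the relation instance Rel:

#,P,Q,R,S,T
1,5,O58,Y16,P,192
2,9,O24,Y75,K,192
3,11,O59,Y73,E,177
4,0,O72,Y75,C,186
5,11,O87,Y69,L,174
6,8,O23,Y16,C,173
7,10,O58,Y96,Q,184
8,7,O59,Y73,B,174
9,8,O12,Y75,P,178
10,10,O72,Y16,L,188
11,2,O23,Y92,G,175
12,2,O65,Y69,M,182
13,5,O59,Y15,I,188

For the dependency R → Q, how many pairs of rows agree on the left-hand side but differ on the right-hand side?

R=Y16: violating pairs (1,6), (1,10), (6,10) — 3 pairs.
R=Y75: violating pairs (2,4), (2,9), (4,9) — 3 pairs.
R=Y73: all 2 rows agree on Q — 0 pairs.
R=Y69: violating pairs (5,12) — 1 pair.

7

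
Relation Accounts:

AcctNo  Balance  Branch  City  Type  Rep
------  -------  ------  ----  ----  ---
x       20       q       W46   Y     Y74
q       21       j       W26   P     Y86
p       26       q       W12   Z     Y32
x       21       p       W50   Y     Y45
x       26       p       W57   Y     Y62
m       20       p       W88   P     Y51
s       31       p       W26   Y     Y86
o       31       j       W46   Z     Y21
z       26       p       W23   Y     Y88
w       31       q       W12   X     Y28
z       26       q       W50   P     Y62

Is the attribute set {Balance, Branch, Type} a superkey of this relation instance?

No

Two distinct rows share (Balance=26, Branch=p, Type=Y), so {Balance, Branch, Type} does not determine every attribute — not a superkey.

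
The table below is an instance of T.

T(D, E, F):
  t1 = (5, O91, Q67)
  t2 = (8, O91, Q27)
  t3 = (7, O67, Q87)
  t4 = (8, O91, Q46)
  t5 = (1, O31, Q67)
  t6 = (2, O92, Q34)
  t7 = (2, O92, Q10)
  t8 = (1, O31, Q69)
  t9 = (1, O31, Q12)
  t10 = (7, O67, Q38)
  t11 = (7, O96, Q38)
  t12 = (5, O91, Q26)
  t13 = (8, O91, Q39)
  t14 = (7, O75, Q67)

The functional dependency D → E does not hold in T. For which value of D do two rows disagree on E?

D=5: rows 1, 12 → E = O91, O91 ✓
D=8: rows 2, 4, 13 → E = O91, O91, O91 ✓
D=7: rows 3, 10, 11, 14 → E takes values {O67, O96, O75} — violation
D=1: rows 5, 8, 9 → E = O31, O31, O31 ✓
D=2: rows 6, 7 → E = O92, O92 ✓
The only D value with inconsistent E is D=7.

7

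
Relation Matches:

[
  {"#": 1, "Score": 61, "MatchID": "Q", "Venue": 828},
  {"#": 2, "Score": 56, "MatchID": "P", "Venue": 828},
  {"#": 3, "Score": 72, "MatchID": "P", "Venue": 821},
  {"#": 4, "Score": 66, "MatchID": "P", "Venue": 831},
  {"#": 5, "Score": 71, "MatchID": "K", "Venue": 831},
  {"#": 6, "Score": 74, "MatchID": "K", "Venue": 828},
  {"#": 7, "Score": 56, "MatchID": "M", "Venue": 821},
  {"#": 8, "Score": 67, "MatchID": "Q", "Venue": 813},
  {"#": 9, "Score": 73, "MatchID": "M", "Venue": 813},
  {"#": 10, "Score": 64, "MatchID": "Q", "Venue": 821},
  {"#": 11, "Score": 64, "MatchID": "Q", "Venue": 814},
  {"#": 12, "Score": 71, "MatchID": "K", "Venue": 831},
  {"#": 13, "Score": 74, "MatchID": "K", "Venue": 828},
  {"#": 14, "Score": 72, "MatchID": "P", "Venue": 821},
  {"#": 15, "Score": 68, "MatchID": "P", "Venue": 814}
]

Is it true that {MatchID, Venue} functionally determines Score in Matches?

(MatchID=Q, Venue=828): row 1 → Score = 61 ✓
(MatchID=P, Venue=828): row 2 → Score = 56 ✓
(MatchID=P, Venue=821): rows 3, 14 → Score = 72, 72 ✓
(MatchID=P, Venue=831): row 4 → Score = 66 ✓
(MatchID=K, Venue=831): rows 5, 12 → Score = 71, 71 ✓
(MatchID=K, Venue=828): rows 6, 13 → Score = 74, 74 ✓
(MatchID=M, Venue=821): row 7 → Score = 56 ✓
(MatchID=Q, Venue=813): row 8 → Score = 67 ✓
(MatchID=M, Venue=813): row 9 → Score = 73 ✓
(MatchID=Q, Venue=821): row 10 → Score = 64 ✓
(MatchID=Q, Venue=814): row 11 → Score = 64 ✓
(MatchID=P, Venue=814): row 15 → Score = 68 ✓
Every {MatchID, Venue} value is associated with a single Score value, so {MatchID, Venue} -> Score holds.

Yes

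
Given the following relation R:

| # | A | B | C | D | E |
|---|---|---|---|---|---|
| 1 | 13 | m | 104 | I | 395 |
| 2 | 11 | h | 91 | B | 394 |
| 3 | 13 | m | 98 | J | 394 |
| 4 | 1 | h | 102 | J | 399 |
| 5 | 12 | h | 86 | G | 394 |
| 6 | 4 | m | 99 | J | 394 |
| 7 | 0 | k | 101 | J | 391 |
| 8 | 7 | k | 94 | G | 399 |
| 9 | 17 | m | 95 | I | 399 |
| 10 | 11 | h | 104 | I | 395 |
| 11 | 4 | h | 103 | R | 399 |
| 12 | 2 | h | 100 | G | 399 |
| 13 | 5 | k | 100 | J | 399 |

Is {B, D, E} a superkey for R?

No

Rows 3 and 6 have the same {B, D, E} value (B=m, D=J, E=394) but are distinct tuples, so {B, D, E} does not determine every attribute — not a superkey.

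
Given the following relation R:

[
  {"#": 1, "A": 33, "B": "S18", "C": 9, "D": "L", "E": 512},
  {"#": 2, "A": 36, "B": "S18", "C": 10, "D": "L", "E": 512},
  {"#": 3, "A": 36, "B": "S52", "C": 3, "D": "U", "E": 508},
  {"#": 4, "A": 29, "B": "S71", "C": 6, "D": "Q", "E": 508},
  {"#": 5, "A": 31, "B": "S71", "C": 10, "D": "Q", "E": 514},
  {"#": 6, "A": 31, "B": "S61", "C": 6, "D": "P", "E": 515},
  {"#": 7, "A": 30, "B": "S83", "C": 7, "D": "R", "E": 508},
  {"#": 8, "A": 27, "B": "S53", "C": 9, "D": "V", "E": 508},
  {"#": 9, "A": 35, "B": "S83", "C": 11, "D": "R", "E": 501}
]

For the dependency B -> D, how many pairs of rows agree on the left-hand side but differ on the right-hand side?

B=S18: all 2 rows agree on D — 0 pairs.
B=S71: all 2 rows agree on D — 0 pairs.
B=S83: all 2 rows agree on D — 0 pairs.

0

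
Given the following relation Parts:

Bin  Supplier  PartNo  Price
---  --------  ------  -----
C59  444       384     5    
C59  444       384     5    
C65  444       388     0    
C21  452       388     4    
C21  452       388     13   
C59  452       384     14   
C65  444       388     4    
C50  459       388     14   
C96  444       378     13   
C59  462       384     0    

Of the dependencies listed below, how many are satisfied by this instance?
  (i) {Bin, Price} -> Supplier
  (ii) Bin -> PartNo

2

(i) {Bin, Price} -> Supplier: every LHS value maps to a single RHS value — holds.
(ii) Bin -> PartNo: every LHS value maps to a single RHS value — holds.
2 of the 2 dependencies hold.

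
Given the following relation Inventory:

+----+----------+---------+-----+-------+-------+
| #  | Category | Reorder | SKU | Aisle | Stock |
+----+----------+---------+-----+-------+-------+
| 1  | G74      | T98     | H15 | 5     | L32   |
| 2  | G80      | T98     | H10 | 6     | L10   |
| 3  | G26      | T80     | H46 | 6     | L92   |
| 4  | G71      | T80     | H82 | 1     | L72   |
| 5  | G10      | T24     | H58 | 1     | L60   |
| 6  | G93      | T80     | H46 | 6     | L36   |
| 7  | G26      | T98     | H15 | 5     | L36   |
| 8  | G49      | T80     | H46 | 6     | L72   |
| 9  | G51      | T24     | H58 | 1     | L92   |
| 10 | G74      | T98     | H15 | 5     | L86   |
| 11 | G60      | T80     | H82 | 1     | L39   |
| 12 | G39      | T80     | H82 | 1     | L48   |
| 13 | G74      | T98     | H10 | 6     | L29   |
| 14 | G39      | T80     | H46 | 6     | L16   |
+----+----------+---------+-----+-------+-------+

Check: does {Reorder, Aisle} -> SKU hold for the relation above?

(Reorder=T98, Aisle=5): rows 1, 7, 10 → SKU = H15, H15, H15 ✓
(Reorder=T98, Aisle=6): rows 2, 13 → SKU = H10, H10 ✓
(Reorder=T80, Aisle=6): rows 3, 6, 8, 14 → SKU = H46, H46, H46, H46 ✓
(Reorder=T80, Aisle=1): rows 4, 11, 12 → SKU = H82, H82, H82 ✓
(Reorder=T24, Aisle=1): rows 5, 9 → SKU = H58, H58 ✓
Every {Reorder, Aisle} value is associated with a single SKU value, so {Reorder, Aisle} -> SKU holds.

Yes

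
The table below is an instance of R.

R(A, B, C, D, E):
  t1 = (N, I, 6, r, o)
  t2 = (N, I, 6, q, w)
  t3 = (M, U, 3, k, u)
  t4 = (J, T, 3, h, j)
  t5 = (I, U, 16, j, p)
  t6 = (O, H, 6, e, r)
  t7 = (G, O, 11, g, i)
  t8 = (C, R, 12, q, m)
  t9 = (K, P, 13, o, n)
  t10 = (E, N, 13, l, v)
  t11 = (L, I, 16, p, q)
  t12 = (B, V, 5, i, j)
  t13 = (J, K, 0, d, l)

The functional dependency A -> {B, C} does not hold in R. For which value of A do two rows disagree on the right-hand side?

J

A=N: rows 1, 2 → {B,C} = (I, 6), (I, 6) ✓
A=M: row 3 → {B,C} = (U, 3) ✓
A=J: rows 4, 13 → {B,C} takes values {(T, 3), (K, 0)} — violation
A=I: row 5 → {B,C} = (U, 16) ✓
A=O: row 6 → {B,C} = (H, 6) ✓
A=G: row 7 → {B,C} = (O, 11) ✓
A=C: row 8 → {B,C} = (R, 12) ✓
A=K: row 9 → {B,C} = (P, 13) ✓
A=E: row 10 → {B,C} = (N, 13) ✓
A=L: row 11 → {B,C} = (I, 16) ✓
A=B: row 12 → {B,C} = (V, 5) ✓
The only A value with inconsistent RHS is A=J.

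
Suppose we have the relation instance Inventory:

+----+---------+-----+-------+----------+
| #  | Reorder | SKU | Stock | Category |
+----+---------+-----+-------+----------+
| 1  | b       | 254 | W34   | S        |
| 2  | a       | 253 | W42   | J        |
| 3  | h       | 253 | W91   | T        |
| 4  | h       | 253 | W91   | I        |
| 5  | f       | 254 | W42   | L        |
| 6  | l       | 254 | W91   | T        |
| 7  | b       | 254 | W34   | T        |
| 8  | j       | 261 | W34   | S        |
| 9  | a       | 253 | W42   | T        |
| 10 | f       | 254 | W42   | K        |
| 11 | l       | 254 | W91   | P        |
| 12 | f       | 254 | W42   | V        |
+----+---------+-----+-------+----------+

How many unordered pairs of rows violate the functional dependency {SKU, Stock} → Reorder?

(SKU=254, Stock=W34): all 2 rows agree on Reorder — 0 pairs.
(SKU=253, Stock=W42): all 2 rows agree on Reorder — 0 pairs.
(SKU=253, Stock=W91): all 2 rows agree on Reorder — 0 pairs.
(SKU=254, Stock=W42): all 3 rows agree on Reorder — 0 pairs.
(SKU=254, Stock=W91): all 2 rows agree on Reorder — 0 pairs.

0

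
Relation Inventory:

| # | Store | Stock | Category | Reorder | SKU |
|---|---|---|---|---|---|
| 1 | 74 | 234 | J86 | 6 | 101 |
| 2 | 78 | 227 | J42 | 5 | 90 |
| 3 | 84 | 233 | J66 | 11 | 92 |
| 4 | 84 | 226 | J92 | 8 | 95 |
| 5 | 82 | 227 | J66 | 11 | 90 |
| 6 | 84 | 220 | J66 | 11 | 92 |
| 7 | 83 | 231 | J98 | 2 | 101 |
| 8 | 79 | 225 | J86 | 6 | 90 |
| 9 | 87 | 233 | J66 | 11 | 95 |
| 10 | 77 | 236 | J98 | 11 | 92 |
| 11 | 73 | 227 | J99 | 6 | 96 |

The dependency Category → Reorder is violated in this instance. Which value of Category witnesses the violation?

Category=J86: rows 1, 8 → Reorder = 6, 6 ✓
Category=J42: row 2 → Reorder = 5 ✓
Category=J66: rows 3, 5, 6, 9 → Reorder = 11, 11, 11, 11 ✓
Category=J92: row 4 → Reorder = 8 ✓
Category=J98: rows 7, 10 → Reorder takes values {2, 11} — violation
Category=J99: row 11 → Reorder = 6 ✓
The only Category value with inconsistent Reorder is Category=J98.

J98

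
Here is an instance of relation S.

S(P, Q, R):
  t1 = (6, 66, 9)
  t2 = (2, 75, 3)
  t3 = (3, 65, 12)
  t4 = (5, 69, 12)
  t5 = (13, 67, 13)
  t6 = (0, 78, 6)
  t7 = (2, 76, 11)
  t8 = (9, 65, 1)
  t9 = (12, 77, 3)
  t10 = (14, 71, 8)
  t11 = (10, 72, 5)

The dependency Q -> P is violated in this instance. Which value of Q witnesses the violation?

Q=66: row 1 → P = 6 ✓
Q=75: row 2 → P = 2 ✓
Q=65: rows 3, 8 → P takes values {3, 9} — violation
Q=69: row 4 → P = 5 ✓
Q=67: row 5 → P = 13 ✓
Q=78: row 6 → P = 0 ✓
Q=76: row 7 → P = 2 ✓
Q=77: row 9 → P = 12 ✓
Q=71: row 10 → P = 14 ✓
Q=72: row 11 → P = 10 ✓
The only Q value with inconsistent P is Q=65.

65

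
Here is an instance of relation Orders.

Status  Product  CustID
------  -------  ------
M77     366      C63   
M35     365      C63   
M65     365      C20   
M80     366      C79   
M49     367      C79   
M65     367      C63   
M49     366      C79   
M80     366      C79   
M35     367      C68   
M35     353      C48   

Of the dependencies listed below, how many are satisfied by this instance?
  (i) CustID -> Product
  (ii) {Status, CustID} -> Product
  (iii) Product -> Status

0

(i) CustID -> Product: CustID=C63: 3 rows → Product takes values {366, 365, 367} — violation; CustID=C79: 4 rows → Product takes values {366, 367} — violation — fails.
(ii) {Status, CustID} -> Product: (Status=M49, CustID=C79): 2 rows → Product takes values {367, 366} — violation — fails.
(iii) Product -> Status: Product=366: 4 rows → Status takes values {M77, M80, M49} — violation; Product=365: 2 rows → Status takes values {M35, M65} — violation; Product=367: 3 rows → Status takes values {M49, M65, M35} — violation — fails.
None of the 3 dependencies hold.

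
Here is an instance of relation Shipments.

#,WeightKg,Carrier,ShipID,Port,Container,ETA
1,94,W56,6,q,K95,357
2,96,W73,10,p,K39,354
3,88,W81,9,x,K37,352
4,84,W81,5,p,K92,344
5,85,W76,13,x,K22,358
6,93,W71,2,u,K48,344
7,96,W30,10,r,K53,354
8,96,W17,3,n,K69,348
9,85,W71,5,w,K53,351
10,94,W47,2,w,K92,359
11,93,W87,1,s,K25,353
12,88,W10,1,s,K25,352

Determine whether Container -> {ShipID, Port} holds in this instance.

No

Container=K95: row 1 → {ShipID,Port} = (6, q) ✓
Container=K39: row 2 → {ShipID,Port} = (10, p) ✓
Container=K37: row 3 → {ShipID,Port} = (9, x) ✓
Container=K92: rows 4, 10 → {ShipID,Port} takes values {(5, p), (2, w)} — violation
Container=K22: row 5 → {ShipID,Port} = (13, x) ✓
Container=K48: row 6 → {ShipID,Port} = (2, u) ✓
Container=K53: rows 7, 9 → {ShipID,Port} takes values {(10, r), (5, w)} — violation
Container=K69: row 8 → {ShipID,Port} = (3, n) ✓
Container=K25: rows 11, 12 → {ShipID,Port} = (1, s), (1, s) ✓
Two rows agree on Container but differ on {ShipID, Port}, so Container -> {ShipID, Port} does not hold.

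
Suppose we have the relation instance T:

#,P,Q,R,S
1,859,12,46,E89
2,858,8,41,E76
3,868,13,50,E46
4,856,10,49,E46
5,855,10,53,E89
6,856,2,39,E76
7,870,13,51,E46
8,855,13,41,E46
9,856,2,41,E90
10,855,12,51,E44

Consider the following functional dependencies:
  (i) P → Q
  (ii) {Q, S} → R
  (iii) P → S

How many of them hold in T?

(i) P → Q: P=856: rows 4, 6, 9 → Q takes values {10, 2} — violation; P=855: rows 5, 8, 10 → Q takes values {10, 13, 12} — violation — fails.
(ii) {Q, S} → R: (Q=13, S=E46): rows 3, 7, 8 → R takes values {50, 51, 41} — violation — fails.
(iii) P → S: P=856: rows 4, 6, 9 → S takes values {E46, E76, E90} — violation; P=855: rows 5, 8, 10 → S takes values {E89, E46, E44} — violation — fails.
None of the 3 dependencies hold.

0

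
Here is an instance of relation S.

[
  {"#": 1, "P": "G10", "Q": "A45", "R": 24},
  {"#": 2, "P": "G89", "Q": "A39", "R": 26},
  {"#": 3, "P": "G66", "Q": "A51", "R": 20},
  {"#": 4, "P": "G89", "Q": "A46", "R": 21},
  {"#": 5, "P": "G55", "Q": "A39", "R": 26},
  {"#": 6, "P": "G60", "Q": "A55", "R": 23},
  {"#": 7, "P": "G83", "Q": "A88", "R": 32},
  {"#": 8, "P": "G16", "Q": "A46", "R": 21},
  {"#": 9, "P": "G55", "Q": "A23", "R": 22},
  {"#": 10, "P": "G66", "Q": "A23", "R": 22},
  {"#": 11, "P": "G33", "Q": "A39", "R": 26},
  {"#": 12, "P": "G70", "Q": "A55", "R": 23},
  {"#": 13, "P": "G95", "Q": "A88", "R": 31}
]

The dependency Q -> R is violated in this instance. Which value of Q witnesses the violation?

A88

Q=A45: row 1 → R = 24 ✓
Q=A39: rows 2, 5, 11 → R = 26, 26, 26 ✓
Q=A51: row 3 → R = 20 ✓
Q=A46: rows 4, 8 → R = 21, 21 ✓
Q=A55: rows 6, 12 → R = 23, 23 ✓
Q=A88: rows 7, 13 → R takes values {32, 31} — violation
Q=A23: rows 9, 10 → R = 22, 22 ✓
The only Q value with inconsistent R is Q=A88.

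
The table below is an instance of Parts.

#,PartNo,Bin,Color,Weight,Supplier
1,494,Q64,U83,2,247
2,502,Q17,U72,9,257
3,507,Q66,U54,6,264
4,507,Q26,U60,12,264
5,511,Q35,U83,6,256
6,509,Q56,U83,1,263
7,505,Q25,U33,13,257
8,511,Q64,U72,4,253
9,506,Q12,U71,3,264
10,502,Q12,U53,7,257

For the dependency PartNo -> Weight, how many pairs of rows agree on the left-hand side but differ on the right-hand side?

3

PartNo=502: violating pairs (2,10) — 1 pair.
PartNo=507: violating pairs (3,4) — 1 pair.
PartNo=511: violating pairs (5,8) — 1 pair.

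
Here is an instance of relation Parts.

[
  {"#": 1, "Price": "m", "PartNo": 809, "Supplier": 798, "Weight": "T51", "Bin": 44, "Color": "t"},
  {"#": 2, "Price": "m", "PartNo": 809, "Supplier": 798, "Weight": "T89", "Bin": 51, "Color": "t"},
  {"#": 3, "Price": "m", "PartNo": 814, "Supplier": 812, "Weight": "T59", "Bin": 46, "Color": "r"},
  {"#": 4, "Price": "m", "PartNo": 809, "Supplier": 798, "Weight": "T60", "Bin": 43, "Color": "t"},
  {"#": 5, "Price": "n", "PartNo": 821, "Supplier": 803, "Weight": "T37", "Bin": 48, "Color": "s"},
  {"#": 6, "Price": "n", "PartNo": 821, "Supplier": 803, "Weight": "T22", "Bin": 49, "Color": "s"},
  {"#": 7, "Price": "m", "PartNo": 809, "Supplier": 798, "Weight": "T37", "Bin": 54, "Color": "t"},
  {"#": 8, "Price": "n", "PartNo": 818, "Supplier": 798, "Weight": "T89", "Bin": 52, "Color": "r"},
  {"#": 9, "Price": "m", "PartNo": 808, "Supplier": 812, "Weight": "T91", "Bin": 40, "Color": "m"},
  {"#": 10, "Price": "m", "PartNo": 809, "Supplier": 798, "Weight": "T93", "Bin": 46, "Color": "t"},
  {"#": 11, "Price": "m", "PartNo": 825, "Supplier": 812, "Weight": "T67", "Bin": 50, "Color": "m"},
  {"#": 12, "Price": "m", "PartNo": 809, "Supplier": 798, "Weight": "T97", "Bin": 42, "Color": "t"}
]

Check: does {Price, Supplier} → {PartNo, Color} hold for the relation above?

No

(Price=m, Supplier=798): rows 1, 2, 4, 7, 10, 12 → {PartNo,Color} = (809, t), (809, t), (809, t), (809, t), (809, t), (809, t) ✓
(Price=m, Supplier=812): rows 3, 9, 11 → {PartNo,Color} takes values {(814, r), (808, m), (825, m)} — violation
(Price=n, Supplier=803): rows 5, 6 → {PartNo,Color} = (821, s), (821, s) ✓
(Price=n, Supplier=798): row 8 → {PartNo,Color} = (818, r) ✓
Two rows agree on {Price, Supplier} but differ on {PartNo, Color}, so {Price, Supplier} → {PartNo, Color} does not hold.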